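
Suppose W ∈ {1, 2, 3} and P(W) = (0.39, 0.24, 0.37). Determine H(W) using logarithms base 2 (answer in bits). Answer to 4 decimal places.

1.5547 bits

H(W) = −Σ p·log₂ p.
  −(0.39)·log₂(0.39) = 0.52980
  −(0.24)·log₂(0.24) = 0.49413
  −(0.37)·log₂(0.37) = 0.53073
Sum: 0.52980 + 0.49413 + 0.53073 = 1.5547 bits.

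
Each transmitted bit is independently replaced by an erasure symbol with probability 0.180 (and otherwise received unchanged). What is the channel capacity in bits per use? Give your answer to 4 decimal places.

0.8200 bits

Binary erasure channel: capacity C = 1 − ε.
C = 1 − 0.180 = 0.8200 bits per channel use.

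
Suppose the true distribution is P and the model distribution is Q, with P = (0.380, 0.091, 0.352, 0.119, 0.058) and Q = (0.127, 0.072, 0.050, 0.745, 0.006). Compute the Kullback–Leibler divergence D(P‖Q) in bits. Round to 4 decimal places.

1.4976 bits

D(P‖Q) = Σ p·log₂(p/q).
  0.380·log₂(0.380/0.127) = 0.60084
  0.091·log₂(0.091/0.072) = 0.03075
  0.352·log₂(0.352/0.050) = 0.99108
  0.119·log₂(0.119/0.745) = -0.31491
  0.058·log₂(0.058/0.006) = 0.18984
D(P‖Q) = 1.4976 bits.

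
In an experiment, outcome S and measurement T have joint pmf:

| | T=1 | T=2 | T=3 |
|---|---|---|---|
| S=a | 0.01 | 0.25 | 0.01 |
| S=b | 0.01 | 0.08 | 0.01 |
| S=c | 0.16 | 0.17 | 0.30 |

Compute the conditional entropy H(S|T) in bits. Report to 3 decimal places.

0.965 bits

Chain rule: H(S|T) = H(S,T) − H(T).
Marginals: p(S) = (0.2700, 0.1000, 0.6300), p(T) = (0.1800, 0.5000, 0.3200).
H(S,T) = 2.4360 bits; H(T) = 1.4713 bits.
H(S|T) = 2.4360 − 1.4713 = 0.965 bits.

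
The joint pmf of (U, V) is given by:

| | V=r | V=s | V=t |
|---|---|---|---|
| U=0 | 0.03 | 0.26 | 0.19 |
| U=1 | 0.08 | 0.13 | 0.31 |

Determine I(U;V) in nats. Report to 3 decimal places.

Marginals: p(U) = (0.4800, 0.5200), p(V) = (0.1100, 0.3900, 0.5000).
I(U;V) = Σ p(x,y)·ln[p(x,y)/(p(x)p(y))].
  (0,r): 0.03·ln(0.5682) = -0.0170
  (0,s): 0.26·ln(1.3889) = 0.0854
  (0,t): 0.19·ln(0.7917) = -0.0444
  (1,r): 0.08·ln(1.3986) = 0.0268
  (1,s): 0.13·ln(0.6410) = -0.0578
  (1,t): 0.31·ln(1.1923) = 0.0545
Sum = 0.048 nats.

0.048 nats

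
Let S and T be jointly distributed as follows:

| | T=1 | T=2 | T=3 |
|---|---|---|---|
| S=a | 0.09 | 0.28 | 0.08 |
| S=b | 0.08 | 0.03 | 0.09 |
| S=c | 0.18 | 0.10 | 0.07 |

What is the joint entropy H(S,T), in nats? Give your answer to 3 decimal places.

H(S,T) = −Σ p(x,y)·ln p(x,y) over all 9 cells.
  cell (a,1): −0.09·ln0.09 = 0.2167
  cell (a,2): −0.28·ln0.28 = 0.3564
  cell (a,3): −0.08·ln0.08 = 0.2021
  cell (b,1): −0.08·ln0.08 = 0.2021
  cell (b,2): −0.03·ln0.03 = 0.1052
  cell (b,3): −0.09·ln0.09 = 0.2167
  cell (c,1): −0.18·ln0.18 = 0.3087
  cell (c,2): −0.10·ln0.10 = 0.2303
  cell (c,3): −0.07·ln0.07 = 0.1861
Sum = 2.024 nats.

2.024 nats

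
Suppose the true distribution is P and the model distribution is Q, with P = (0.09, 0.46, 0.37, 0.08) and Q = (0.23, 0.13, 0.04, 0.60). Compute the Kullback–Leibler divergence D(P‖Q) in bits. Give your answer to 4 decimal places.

1.6718 bits

D(P‖Q) = Σ p·log₂(p/q).
  0.09·log₂(0.09/0.23) = -0.12183
  0.46·log₂(0.46/0.13) = 0.83864
  0.37·log₂(0.37/0.04) = 1.18750
  0.08·log₂(0.08/0.60) = -0.23255
D(P‖Q) = 1.6718 bits.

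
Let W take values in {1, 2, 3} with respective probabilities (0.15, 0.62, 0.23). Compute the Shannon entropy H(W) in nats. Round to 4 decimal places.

0.9190 nats

H(W) = −Σ p·ln p.
  −(0.15)·ln(0.15) = 0.28457
  −(0.62)·ln(0.62) = 0.29638
  −(0.23)·ln(0.23) = 0.33803
Sum: 0.28457 + 0.29638 + 0.33803 = 0.9190 nats.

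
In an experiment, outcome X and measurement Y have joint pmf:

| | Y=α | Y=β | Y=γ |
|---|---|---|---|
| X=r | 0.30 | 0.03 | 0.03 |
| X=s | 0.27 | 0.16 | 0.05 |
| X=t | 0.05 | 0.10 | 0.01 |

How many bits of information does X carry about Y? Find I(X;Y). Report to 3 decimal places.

Marginals: p(X) = (0.3600, 0.4800, 0.1600), p(Y) = (0.6200, 0.2900, 0.0900).
I(X;Y) = H(X) + H(Y) − H(X,Y).
H(X) = 1.4619, H(Y) = 1.2581, H(X,Y) = 2.5885.
I(X;Y) = 1.4619 + 1.2581 − 2.5885 = 0.132 bits.

0.132 bits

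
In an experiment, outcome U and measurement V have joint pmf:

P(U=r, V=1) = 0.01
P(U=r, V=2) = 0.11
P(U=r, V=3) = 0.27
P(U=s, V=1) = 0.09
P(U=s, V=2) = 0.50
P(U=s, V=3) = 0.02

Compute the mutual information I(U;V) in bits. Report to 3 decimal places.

0.398 bits

Marginals: p(U) = (0.3900, 0.6100), p(V) = (0.1000, 0.6100, 0.2900).
I(U;V) = H(U) + H(V) − H(U,V).
H(U) = 0.9648, H(V) = 1.2851, H(U,V) = 1.8523.
I(U;V) = 0.9648 + 1.2851 − 1.8523 = 0.398 bits.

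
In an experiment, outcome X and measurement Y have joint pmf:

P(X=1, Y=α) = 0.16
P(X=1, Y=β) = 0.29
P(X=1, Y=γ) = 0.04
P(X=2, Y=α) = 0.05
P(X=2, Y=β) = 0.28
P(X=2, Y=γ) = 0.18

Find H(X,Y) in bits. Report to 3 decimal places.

2.302 bits

H(X,Y) = −Σ p(x,y)·log₂ p(x,y) over all 6 cells.
  cell (1,α): −0.16·log₂0.16 = 0.4230
  cell (1,β): −0.29·log₂0.29 = 0.5179
  cell (1,γ): −0.04·log₂0.04 = 0.1858
  cell (2,α): −0.05·log₂0.05 = 0.2161
  cell (2,β): −0.28·log₂0.28 = 0.5142
  cell (2,γ): −0.18·log₂0.18 = 0.4453
Sum = 2.302 bits.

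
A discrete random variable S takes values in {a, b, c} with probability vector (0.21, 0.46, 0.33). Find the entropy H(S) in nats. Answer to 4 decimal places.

H(S) = −Σ p·ln p.
  −(0.21)·ln(0.21) = 0.32774
  −(0.46)·ln(0.46) = 0.35720
  −(0.33)·ln(0.33) = 0.36586
Sum: 0.32774 + 0.35720 + 0.36586 = 1.0508 nats.

1.0508 nats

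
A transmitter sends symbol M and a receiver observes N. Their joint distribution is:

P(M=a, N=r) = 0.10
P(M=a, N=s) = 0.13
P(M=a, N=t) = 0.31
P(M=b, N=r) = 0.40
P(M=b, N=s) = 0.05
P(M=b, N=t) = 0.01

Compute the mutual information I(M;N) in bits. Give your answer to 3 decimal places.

Marginals: p(M) = (0.5400, 0.4600), p(N) = (0.5000, 0.1800, 0.3200).
I(M;N) = Σ p(x,y)·log₂[p(x,y)/(p(x)p(y))].
  (a,r): 0.10·log₂(0.3704) = -0.1433
  (a,s): 0.13·log₂(1.3374) = 0.0545
  (a,t): 0.31·log₂(1.7940) = 0.2614
  (b,r): 0.40·log₂(1.7391) = 0.3193
  (b,s): 0.05·log₂(0.6039) = -0.0364
  (b,t): 0.01·log₂(0.0679) = -0.0388
Sum = 0.417 bits.

0.417 bits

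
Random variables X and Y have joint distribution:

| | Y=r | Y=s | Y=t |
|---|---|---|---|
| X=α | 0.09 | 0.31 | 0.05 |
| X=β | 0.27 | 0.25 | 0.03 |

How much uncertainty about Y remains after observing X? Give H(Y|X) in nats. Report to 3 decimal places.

Chain rule: H(Y|X) = H(X,Y) − H(X).
Marginals: p(X) = (0.4500, 0.5500), p(Y) = (0.3600, 0.5600, 0.0800).
H(X,Y) = 1.5349 nats; H(X) = 0.6881 nats.
H(Y|X) = 1.5349 − 0.6881 = 0.847 nats.

0.847 nats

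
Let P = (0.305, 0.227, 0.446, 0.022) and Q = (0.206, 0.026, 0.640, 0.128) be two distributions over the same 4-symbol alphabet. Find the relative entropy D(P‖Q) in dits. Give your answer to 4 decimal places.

0.1788 dits

D(P‖Q) = Σ p·log₁₀(p/q).
  0.305·log₁₀(0.305/0.206) = 0.05198
  0.227·log₁₀(0.227/0.026) = 0.21362
  0.446·log₁₀(0.446/0.640) = -0.06995
  0.022·log₁₀(0.022/0.128) = -0.01683
D(P‖Q) = 0.1788 dits.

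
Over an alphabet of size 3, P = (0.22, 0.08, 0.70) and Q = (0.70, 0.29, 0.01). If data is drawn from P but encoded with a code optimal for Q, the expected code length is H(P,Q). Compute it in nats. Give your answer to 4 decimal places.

3.4011 nats

H(P,Q) = −Σ p·ln q.
  −0.22·ln(0.70) = 0.07847
  −0.08·ln(0.29) = 0.09903
  −0.70·ln(0.01) = 3.22362
H(P,Q) = 3.4011 nats.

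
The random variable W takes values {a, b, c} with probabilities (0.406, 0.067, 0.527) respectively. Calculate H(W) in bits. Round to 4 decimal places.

1.2763 bits

H(W) = −Σ p·log₂ p.
  −(0.406)·log₂(0.406) = 0.52798
  −(0.067)·log₂(0.067) = 0.26128
  −(0.527)·log₂(0.527) = 0.48701
Sum: 0.52798 + 0.26128 + 0.48701 = 1.2763 bits.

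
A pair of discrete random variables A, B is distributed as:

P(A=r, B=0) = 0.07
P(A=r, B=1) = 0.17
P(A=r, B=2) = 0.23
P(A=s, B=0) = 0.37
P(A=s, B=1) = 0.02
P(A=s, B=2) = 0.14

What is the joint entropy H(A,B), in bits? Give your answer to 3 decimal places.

2.232 bits

H(A,B) = −Σ p(x,y)·log₂ p(x,y) over all 6 cells.
  cell (r,0): −0.07·log₂0.07 = 0.2686
  cell (r,1): −0.17·log₂0.17 = 0.4346
  cell (r,2): −0.23·log₂0.23 = 0.4877
  cell (s,0): −0.37·log₂0.37 = 0.5307
  cell (s,1): −0.02·log₂0.02 = 0.1129
  cell (s,2): −0.14·log₂0.14 = 0.3971
Sum = 2.232 bits.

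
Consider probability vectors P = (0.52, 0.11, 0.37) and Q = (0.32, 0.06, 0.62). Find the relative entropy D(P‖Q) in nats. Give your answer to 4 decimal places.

D(P‖Q) = Σ p·ln(p/q).
  0.52·ln(0.52/0.32) = 0.25246
  0.11·ln(0.11/0.06) = 0.06667
  0.37·ln(0.37/0.62) = -0.19100
D(P‖Q) = 0.1281 nats.

0.1281 nats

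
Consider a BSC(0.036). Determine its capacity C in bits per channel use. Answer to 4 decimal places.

0.7764 bits

Binary symmetric channel: C = 1 − h₂(ε) where h₂ is the binary entropy function.
h₂(0.036) = −0.036·log₂0.036 − 0.964·log₂0.964 = 0.2236.
C = 1 − 0.2236 = 0.7764 bits per channel use.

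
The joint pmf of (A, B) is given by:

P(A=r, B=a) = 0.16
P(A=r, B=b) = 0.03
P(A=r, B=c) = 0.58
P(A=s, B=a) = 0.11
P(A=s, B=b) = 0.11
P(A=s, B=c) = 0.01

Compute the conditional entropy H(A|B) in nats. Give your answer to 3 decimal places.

0.306 nats

Marginals: p(A) = (0.7700, 0.2300), p(B) = (0.2700, 0.1400, 0.5900).
H(A|B) = Σ p(B) · H(A|B=·).
  B=a: p=0.2700, H(A|B=a) = 0.6759
  B=b: p=0.1400, H(A|B=b) = 0.5196
  B=c: p=0.5900, H(A|B=c) = 0.0859
Weighted sum = 0.306 nats.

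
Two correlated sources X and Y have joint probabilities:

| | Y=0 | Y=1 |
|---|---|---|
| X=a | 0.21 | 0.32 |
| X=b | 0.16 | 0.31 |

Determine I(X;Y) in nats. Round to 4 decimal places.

0.0017 nats

Marginals: p(X) = (0.5300, 0.4700), p(Y) = (0.3700, 0.6300).
I(X;Y) = Σ p(x,y)·ln[p(x,y)/(p(x)p(y))].
  (a,0): 0.21·ln(1.0709) = 0.01438
  (a,1): 0.32·ln(0.9584) = -0.01361
  (b,0): 0.16·ln(0.9201) = -0.01333
  (b,1): 0.31·ln(1.0469) = 0.01422
Sum = 0.0017 nats.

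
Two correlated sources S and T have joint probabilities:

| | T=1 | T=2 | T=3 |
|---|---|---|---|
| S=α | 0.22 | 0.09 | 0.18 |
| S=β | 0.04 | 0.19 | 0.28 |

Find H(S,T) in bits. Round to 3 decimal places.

2.394 bits

H(S,T) = −Σ p(x,y)·log₂ p(x,y) over all 6 cells.
  cell (α,1): −0.22·log₂0.22 = 0.4806
  cell (α,2): −0.09·log₂0.09 = 0.3127
  cell (α,3): −0.18·log₂0.18 = 0.4453
  cell (β,1): −0.04·log₂0.04 = 0.1858
  cell (β,2): −0.19·log₂0.19 = 0.4552
  cell (β,3): −0.28·log₂0.28 = 0.5142
Sum = 2.394 bits.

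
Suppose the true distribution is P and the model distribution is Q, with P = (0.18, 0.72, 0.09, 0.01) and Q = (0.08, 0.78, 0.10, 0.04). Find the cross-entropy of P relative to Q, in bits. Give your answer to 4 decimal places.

H(P,Q) = −Σ p·log₂ q.
  −0.18·log₂(0.08) = 0.65589
  −0.72·log₂(0.78) = 0.25809
  −0.09·log₂(0.10) = 0.29897
  −0.01·log₂(0.04) = 0.04644
H(P,Q) = 1.2594 bits.

1.2594 bits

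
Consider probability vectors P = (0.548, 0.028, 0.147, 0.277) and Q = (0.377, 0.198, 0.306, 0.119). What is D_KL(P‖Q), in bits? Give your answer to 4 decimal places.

D(P‖Q) = Σ p·log₂(p/q).
  0.548·log₂(0.548/0.377) = 0.29571
  0.028·log₂(0.028/0.198) = -0.07902
  0.147·log₂(0.147/0.306) = -0.15548
  0.277·log₂(0.277/0.119) = 0.33764
D(P‖Q) = 0.3988 bits.

0.3988 bits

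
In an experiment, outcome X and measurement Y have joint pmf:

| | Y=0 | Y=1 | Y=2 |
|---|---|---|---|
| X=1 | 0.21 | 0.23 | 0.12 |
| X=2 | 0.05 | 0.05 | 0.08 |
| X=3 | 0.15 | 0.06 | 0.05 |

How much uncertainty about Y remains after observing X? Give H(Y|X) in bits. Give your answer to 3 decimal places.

Marginals: p(X) = (0.5600, 0.1800, 0.2600), p(Y) = (0.4100, 0.3400, 0.2500).
H(Y|X) = Σ p(X) · H(Y|X=·).
  X=1: p=0.5600, H(Y|X=1) = 1.5341
  X=2: p=0.1800, H(Y|X=2) = 1.5466
  X=3: p=0.2600, H(Y|X=3) = 1.4034
Weighted sum = 1.502 bits.

1.502 bits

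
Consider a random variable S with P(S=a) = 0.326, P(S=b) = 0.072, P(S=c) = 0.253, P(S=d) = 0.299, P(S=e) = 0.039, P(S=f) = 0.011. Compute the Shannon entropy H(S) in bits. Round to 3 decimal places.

2.077 bits

H(S) = −Σ p·log₂ p.
  −(0.326)·log₂(0.326) = 0.5272
  −(0.072)·log₂(0.072) = 0.2733
  −(0.253)·log₂(0.253) = 0.5016
  −(0.299)·log₂(0.299) = 0.5208
  −(0.039)·log₂(0.039) = 0.1825
  −(0.011)·log₂(0.011) = 0.0716
Sum: 0.5272 + 0.2733 + 0.5016 + 0.5208 + 0.1825 + 0.0716 = 2.077 bits.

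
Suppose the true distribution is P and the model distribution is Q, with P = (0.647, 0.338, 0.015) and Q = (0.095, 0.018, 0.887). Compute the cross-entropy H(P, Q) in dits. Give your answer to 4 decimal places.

H(P,Q) = −Σ p·log₁₀ q.
  −0.647·log₁₀(0.095) = 0.66141
  −0.338·log₁₀(0.018) = 0.58972
  −0.015·log₁₀(0.887) = 0.00078
H(P,Q) = 1.2519 dits.

1.2519 dits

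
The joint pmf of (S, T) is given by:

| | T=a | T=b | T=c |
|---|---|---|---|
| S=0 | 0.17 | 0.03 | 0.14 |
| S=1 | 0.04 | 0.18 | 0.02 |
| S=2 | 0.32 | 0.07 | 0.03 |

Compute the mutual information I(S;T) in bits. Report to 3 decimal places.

Marginals: p(S) = (0.3400, 0.2400, 0.4200), p(T) = (0.5300, 0.2800, 0.1900).
I(S;T) = Σ p(x,y)·log₂[p(x,y)/(p(x)p(y))].
  (0,a): 0.17·log₂(0.9434) = -0.0143
  (0,b): 0.03·log₂(0.3151) = -0.0500
  (0,c): 0.14·log₂(2.1672) = 0.1562
  (1,a): 0.04·log₂(0.3145) = -0.0668
  (1,b): 0.18·log₂(2.6786) = 0.2559
  (1,c): 0.02·log₂(0.4386) = -0.0238
  (2,a): 0.32·log₂(1.4376) = 0.1676
  (2,b): 0.07·log₂(0.5952) = -0.0524
  (2,c): 0.03·log₂(0.3759) = -0.0423
Sum = 0.330 bits.

0.330 bits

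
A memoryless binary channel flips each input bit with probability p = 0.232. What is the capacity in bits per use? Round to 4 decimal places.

Binary symmetric channel: C = 1 − h₂(ε) where h₂ is the binary entropy function.
h₂(0.232) = −0.232·log₂0.232 − 0.768·log₂0.768 = 0.7815.
C = 1 − 0.7815 = 0.2185 bits per channel use.

0.2185 bits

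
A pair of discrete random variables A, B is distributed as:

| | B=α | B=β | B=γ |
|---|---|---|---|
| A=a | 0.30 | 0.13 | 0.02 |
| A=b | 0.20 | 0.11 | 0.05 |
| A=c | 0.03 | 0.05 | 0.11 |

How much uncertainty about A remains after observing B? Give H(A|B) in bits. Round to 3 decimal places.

Chain rule: H(A|B) = H(A,B) − H(B).
Marginals: p(A) = (0.4500, 0.3600, 0.1900), p(B) = (0.5300, 0.2900, 0.1800).
H(A,B) = 2.7655 bits; H(B) = 1.4487 bits.
H(A|B) = 2.7655 − 1.4487 = 1.317 bits.

1.317 bits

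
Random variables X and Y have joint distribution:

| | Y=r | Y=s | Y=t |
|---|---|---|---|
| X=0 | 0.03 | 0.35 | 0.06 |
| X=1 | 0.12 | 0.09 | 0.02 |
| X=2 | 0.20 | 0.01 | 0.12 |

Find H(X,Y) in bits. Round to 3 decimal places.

2.616 bits

H(X,Y) = −Σ p(x,y)·log₂ p(x,y) over all 9 cells.
  cell (0,r): −0.03·log₂0.03 = 0.1518
  cell (0,s): −0.35·log₂0.35 = 0.5301
  cell (0,t): −0.06·log₂0.06 = 0.2435
  cell (1,r): −0.12·log₂0.12 = 0.3671
  cell (1,s): −0.09·log₂0.09 = 0.3127
  cell (1,t): −0.02·log₂0.02 = 0.1129
  cell (2,r): −0.20·log₂0.20 = 0.4644
  cell (2,s): −0.01·log₂0.01 = 0.0664
  cell (2,t): −0.12·log₂0.12 = 0.3671
Sum = 2.616 bits.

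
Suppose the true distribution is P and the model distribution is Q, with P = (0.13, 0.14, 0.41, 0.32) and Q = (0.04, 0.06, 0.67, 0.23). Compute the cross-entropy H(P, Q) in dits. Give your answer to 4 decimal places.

0.6283 dits

H(P,Q) = −Σ p·log₁₀ q.
  −0.13·log₁₀(0.04) = 0.18173
  −0.14·log₁₀(0.06) = 0.17106
  −0.41·log₁₀(0.67) = 0.07131
  −0.32·log₁₀(0.23) = 0.20425
H(P,Q) = 0.6283 dits.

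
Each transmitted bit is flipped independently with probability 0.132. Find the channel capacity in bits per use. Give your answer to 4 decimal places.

0.4371 bits

Binary symmetric channel: C = 1 − h₂(ε) where h₂ is the binary entropy function.
h₂(0.132) = −0.132·log₂0.132 − 0.868·log₂0.868 = 0.5629.
C = 1 − 0.5629 = 0.4371 bits per channel use.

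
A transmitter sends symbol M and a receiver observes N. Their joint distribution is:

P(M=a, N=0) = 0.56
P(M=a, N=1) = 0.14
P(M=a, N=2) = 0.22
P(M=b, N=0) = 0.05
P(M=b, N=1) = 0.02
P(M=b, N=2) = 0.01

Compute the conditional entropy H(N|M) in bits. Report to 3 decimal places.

1.339 bits

Marginals: p(M) = (0.9200, 0.0800), p(N) = (0.6100, 0.1600, 0.2300).
H(N|M) = Σ p(M) · H(N|M=·).
  M=a: p=0.9200, H(N|M=a) = 1.3429
  M=b: p=0.0800, H(N|M=b) = 1.2988
Weighted sum = 1.339 bits.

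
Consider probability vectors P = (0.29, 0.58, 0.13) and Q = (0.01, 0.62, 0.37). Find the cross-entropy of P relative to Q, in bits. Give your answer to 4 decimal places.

2.5132 bits

H(P,Q) = −Σ p·log₂ q.
  −0.29·log₂(0.01) = 1.92672
  −0.58·log₂(0.62) = 0.40000
  −0.13·log₂(0.37) = 0.18647
H(P,Q) = 2.5132 bits.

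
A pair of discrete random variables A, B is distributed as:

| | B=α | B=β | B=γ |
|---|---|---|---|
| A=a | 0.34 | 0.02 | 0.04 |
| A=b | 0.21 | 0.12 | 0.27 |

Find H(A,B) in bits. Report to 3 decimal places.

2.178 bits

H(A,B) = −Σ p(x,y)·log₂ p(x,y) over all 6 cells.
  cell (a,α): −0.34·log₂0.34 = 0.5292
  cell (a,β): −0.02·log₂0.02 = 0.1129
  cell (a,γ): −0.04·log₂0.04 = 0.1858
  cell (b,α): −0.21·log₂0.21 = 0.4728
  cell (b,β): −0.12·log₂0.12 = 0.3671
  cell (b,γ): −0.27·log₂0.27 = 0.5100
Sum = 2.178 bits.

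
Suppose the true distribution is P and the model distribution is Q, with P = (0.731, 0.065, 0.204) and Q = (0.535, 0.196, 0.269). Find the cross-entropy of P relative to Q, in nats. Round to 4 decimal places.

H(P,Q) = −Σ p·ln q.
  −0.731·ln(0.535) = 0.45723
  −0.065·ln(0.196) = 0.10593
  −0.204·ln(0.269) = 0.26786
H(P,Q) = 0.8310 nats.

0.8310 nats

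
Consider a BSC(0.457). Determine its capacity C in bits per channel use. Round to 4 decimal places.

0.0053 bits

Binary symmetric channel: C = 1 − h₂(ε) where h₂ is the binary entropy function.
h₂(0.457) = −0.457·log₂0.457 − 0.543·log₂0.543 = 0.9947.
C = 1 − 0.9947 = 0.0053 bits per channel use.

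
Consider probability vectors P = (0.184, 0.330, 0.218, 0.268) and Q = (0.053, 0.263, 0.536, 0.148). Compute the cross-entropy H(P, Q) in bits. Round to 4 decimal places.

H(P,Q) = −Σ p·log₂ q.
  −0.184·log₂(0.053) = 0.77977
  −0.330·log₂(0.263) = 0.63587
  −0.218·log₂(0.536) = 0.19613
  −0.268·log₂(0.148) = 0.73870
H(P,Q) = 2.3505 bits.

2.3505 bits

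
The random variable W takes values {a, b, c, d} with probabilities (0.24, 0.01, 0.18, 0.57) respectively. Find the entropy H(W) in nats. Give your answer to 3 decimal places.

1.018 nats

H(W) = −Σ p·ln p.
  −(0.24)·ln(0.24) = 0.3425
  −(0.01)·ln(0.01) = 0.0461
  −(0.18)·ln(0.18) = 0.3087
  −(0.57)·ln(0.57) = 0.3204
Sum: 0.3425 + 0.0461 + 0.3087 + 0.3204 = 1.018 nats.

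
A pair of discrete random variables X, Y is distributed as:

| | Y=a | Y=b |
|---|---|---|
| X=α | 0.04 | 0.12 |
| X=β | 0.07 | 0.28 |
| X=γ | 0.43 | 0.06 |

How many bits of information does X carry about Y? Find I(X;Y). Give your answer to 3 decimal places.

Marginals: p(X) = (0.1600, 0.3500, 0.4900), p(Y) = (0.5400, 0.4600).
I(X;Y) = Σ p(x,y)·log₂[p(x,y)/(p(x)p(y))].
  (α,a): 0.04·log₂(0.4630) = -0.0444
  (α,b): 0.12·log₂(1.6304) = 0.0846
  (β,a): 0.07·log₂(0.3704) = -0.1003
  (β,b): 0.28·log₂(1.7391) = 0.2235
  (γ,a): 0.43·log₂(1.6251) = 0.3012
  (γ,b): 0.06·log₂(0.2662) = -0.1146
Sum = 0.350 bits.

0.350 bits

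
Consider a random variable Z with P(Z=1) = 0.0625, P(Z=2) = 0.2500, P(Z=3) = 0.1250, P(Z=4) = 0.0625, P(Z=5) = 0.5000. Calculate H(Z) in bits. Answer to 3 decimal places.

1.875 bits

H(Z) = −Σ p·log₂ p.
  −(0.0625)·log₂(0.0625) = 0.2500
  −(0.2500)·log₂(0.2500) = 0.5000
  −(0.1250)·log₂(0.1250) = 0.3750
  −(0.0625)·log₂(0.0625) = 0.2500
  −(0.5000)·log₂(0.5000) = 0.5000
Sum: 0.2500 + 0.5000 + 0.3750 + 0.2500 + 0.5000 = 1.875 bits.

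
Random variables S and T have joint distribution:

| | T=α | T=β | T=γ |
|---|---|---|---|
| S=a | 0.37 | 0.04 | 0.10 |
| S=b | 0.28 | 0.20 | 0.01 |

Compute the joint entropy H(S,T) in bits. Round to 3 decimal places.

2.094 bits

H(S,T) = −Σ p(x,y)·log₂ p(x,y) over all 6 cells.
  cell (a,α): −0.37·log₂0.37 = 0.5307
  cell (a,β): −0.04·log₂0.04 = 0.1858
  cell (a,γ): −0.10·log₂0.10 = 0.3322
  cell (b,α): −0.28·log₂0.28 = 0.5142
  cell (b,β): −0.20·log₂0.20 = 0.4644
  cell (b,γ): −0.01·log₂0.01 = 0.0664
Sum = 2.094 bits.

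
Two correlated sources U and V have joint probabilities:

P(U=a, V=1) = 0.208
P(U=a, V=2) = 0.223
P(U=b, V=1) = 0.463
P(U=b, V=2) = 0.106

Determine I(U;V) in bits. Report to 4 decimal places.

Marginals: p(U) = (0.4310, 0.5690), p(V) = (0.6710, 0.3290).
I(U;V) = H(U) + H(V) − H(U,V).
H(U) = 0.9862, H(V) = 0.9139, H(U,V) = 1.8115.
I(U;V) = 0.9862 + 0.9139 − 1.8115 = 0.0886 bits.

0.0886 bits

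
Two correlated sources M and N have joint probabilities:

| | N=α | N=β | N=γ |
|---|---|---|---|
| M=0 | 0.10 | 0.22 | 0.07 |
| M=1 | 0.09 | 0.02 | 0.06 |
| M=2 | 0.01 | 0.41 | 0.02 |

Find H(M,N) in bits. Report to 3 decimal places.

H(M,N) = −Σ p(x,y)·log₂ p(x,y) over all 9 cells.
  cell (0,α): −0.10·log₂0.10 = 0.3322
  cell (0,β): −0.22·log₂0.22 = 0.4806
  cell (0,γ): −0.07·log₂0.07 = 0.2686
  cell (1,α): −0.09·log₂0.09 = 0.3127
  cell (1,β): −0.02·log₂0.02 = 0.1129
  cell (1,γ): −0.06·log₂0.06 = 0.2435
  cell (2,α): −0.01·log₂0.01 = 0.0664
  cell (2,β): −0.41·log₂0.41 = 0.5274
  cell (2,γ): −0.02·log₂0.02 = 0.1129
Sum = 2.457 bits.

2.457 bits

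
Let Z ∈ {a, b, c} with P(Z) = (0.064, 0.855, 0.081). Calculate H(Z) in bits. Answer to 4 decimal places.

H(Z) = −Σ p·log₂ p.
  −(0.064)·log₂(0.064) = 0.25381
  −(0.855)·log₂(0.855) = 0.19323
  −(0.081)·log₂(0.081) = 0.29370
Sum: 0.25381 + 0.19323 + 0.29370 = 0.7407 bits.

0.7407 bits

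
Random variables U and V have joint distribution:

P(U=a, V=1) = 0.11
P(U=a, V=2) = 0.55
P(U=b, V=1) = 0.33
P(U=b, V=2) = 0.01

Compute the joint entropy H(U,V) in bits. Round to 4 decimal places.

1.4189 bits

H(U,V) = −Σ p(x,y)·log₂ p(x,y) over all 4 cells.
  cell (a,1): −0.11·log₂0.11 = 0.35029
  cell (a,2): −0.55·log₂0.55 = 0.47437
  cell (b,1): −0.33·log₂0.33 = 0.52782
  cell (b,2): −0.01·log₂0.01 = 0.06644
Sum = 1.4189 bits.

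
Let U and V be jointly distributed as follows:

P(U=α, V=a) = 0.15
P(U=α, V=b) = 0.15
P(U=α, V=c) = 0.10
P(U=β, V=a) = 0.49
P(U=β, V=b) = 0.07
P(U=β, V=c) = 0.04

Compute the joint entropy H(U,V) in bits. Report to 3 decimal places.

H(U,V) = −Σ p(x,y)·log₂ p(x,y) over all 6 cells.
  cell (α,a): −0.15·log₂0.15 = 0.4105
  cell (α,b): −0.15·log₂0.15 = 0.4105
  cell (α,c): −0.10·log₂0.10 = 0.3322
  cell (β,a): −0.49·log₂0.49 = 0.5043
  cell (β,b): −0.07·log₂0.07 = 0.2686
  cell (β,c): −0.04·log₂0.04 = 0.1858
Sum = 2.112 bits.

2.112 bits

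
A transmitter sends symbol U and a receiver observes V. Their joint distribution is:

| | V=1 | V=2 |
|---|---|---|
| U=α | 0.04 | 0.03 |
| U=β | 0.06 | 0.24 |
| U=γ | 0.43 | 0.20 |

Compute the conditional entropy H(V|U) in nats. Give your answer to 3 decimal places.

0.592 nats

Chain rule: H(V|U) = H(U,V) − H(U).
Marginals: p(U) = (0.0700, 0.3000, 0.6300), p(V) = (0.5300, 0.4700).
H(U,V) = 1.4301 nats; H(U) = 0.8384 nats.
H(V|U) = 1.4301 − 0.8384 = 0.592 nats.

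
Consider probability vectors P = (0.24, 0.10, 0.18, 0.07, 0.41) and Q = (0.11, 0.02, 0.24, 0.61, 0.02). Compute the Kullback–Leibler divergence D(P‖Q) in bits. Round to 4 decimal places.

D(P‖Q) = Σ p·log₂(p/q).
  0.24·log₂(0.24/0.11) = 0.27013
  0.10·log₂(0.10/0.02) = 0.23219
  0.18·log₂(0.18/0.24) = -0.07471
  0.07·log₂(0.07/0.61) = -0.21864
  0.41·log₂(0.41/0.02) = 1.78660
D(P‖Q) = 1.9956 bits.

1.9956 bits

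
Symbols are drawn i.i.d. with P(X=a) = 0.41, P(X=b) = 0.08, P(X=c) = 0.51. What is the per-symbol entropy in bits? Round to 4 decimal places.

1.3143 bits

H(X) = −Σ p·log₂ p.
  −(0.41)·log₂(0.41) = 0.52738
  −(0.08)·log₂(0.08) = 0.29151
  −(0.51)·log₂(0.51) = 0.49543
Sum: 0.52738 + 0.29151 + 0.49543 = 1.3143 bits.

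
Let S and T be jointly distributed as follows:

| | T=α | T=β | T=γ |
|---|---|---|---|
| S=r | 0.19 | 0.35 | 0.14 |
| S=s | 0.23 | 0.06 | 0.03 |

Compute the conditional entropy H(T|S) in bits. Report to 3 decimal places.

1.361 bits

Marginals: p(S) = (0.6800, 0.3200), p(T) = (0.4200, 0.4100, 0.1700).
H(T|S) = Σ p(S) · H(T|S=·).
  S=r: p=0.6800, H(T|S=r) = 1.4766
  S=s: p=0.3200, H(T|S=s) = 1.1154
Weighted sum = 1.361 bits.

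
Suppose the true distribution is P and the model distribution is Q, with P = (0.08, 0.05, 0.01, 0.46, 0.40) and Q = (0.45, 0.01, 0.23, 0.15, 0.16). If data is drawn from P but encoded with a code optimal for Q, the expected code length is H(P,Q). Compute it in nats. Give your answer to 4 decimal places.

H(P,Q) = −Σ p·ln q.
  −0.08·ln(0.45) = 0.06388
  −0.05·ln(0.01) = 0.23026
  −0.01·ln(0.23) = 0.01470
  −0.46·ln(0.15) = 0.87268
  −0.40·ln(0.16) = 0.73303
H(P,Q) = 1.9145 nats.

1.9145 nats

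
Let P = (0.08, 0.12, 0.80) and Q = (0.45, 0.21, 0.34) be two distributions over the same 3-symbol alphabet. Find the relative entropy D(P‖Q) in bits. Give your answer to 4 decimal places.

D(P‖Q) = Σ p·log₂(p/q).
  0.08·log₂(0.08/0.45) = -0.19935
  0.12·log₂(0.12/0.21) = -0.09688
  0.80·log₂(0.80/0.34) = 0.98757
D(P‖Q) = 0.6913 bits.

0.6913 bits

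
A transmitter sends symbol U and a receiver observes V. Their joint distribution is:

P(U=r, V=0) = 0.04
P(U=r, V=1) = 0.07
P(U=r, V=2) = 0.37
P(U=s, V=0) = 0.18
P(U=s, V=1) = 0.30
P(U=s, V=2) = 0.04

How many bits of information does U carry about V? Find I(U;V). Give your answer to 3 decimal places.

0.400 bits

Marginals: p(U) = (0.4800, 0.5200), p(V) = (0.2200, 0.3700, 0.4100).
I(U;V) = H(U) + H(V) − H(U,V).
H(U) = 0.9988, H(V) = 1.5387, H(U,V) = 2.1372.
I(U;V) = 0.9988 + 1.5387 − 2.1372 = 0.400 bits.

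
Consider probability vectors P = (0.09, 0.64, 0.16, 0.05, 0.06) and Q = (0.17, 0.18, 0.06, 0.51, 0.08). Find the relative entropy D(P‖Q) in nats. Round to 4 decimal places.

D(P‖Q) = Σ p·ln(p/q).
  0.09·ln(0.09/0.17) = -0.05724
  0.64·ln(0.64/0.18) = 0.81185
  0.16·ln(0.16/0.06) = 0.15693
  0.05·ln(0.05/0.51) = -0.11612
  0.06·ln(0.06/0.08) = -0.01726
D(P‖Q) = 0.7782 nats.

0.7782 nats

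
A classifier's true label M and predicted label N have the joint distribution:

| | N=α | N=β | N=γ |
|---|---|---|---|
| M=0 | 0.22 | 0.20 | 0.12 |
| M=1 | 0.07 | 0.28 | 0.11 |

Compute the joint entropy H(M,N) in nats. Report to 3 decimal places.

H(M,N) = −Σ p(x,y)·ln p(x,y) over all 6 cells.
  cell (0,α): −0.22·ln0.22 = 0.3331
  cell (0,β): −0.20·ln0.20 = 0.3219
  cell (0,γ): −0.12·ln0.12 = 0.2544
  cell (1,α): −0.07·ln0.07 = 0.1861
  cell (1,β): −0.28·ln0.28 = 0.3564
  cell (1,γ): −0.11·ln0.11 = 0.2428
Sum = 1.695 nats.

1.695 nats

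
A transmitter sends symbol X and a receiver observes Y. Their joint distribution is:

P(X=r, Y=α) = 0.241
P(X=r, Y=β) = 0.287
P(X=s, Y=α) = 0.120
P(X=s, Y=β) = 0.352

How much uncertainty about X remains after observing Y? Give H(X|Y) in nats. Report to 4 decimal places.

Marginals: p(X) = (0.5280, 0.4720), p(Y) = (0.3610, 0.6390).
H(X|Y) = Σ p(Y) · H(X|Y=·).
  Y=α: p=0.3610, H(X|Y=α) = 0.6359
  Y=β: p=0.6390, H(X|Y=β) = 0.6880
Weighted sum = 0.6692 nats.

0.6692 nats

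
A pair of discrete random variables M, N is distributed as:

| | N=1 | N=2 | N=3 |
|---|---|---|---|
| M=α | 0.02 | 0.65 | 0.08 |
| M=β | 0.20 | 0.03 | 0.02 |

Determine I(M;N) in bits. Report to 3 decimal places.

Marginals: p(M) = (0.7500, 0.2500), p(N) = (0.2200, 0.6800, 0.1000).
I(M;N) = Σ p(x,y)·log₂[p(x,y)/(p(x)p(y))].
  (α,1): 0.02·log₂(0.1212) = -0.0609
  (α,2): 0.65·log₂(1.2745) = 0.2275
  (α,3): 0.08·log₂(1.0667) = 0.0074
  (β,1): 0.20·log₂(3.6364) = 0.3725
  (β,2): 0.03·log₂(0.1765) = -0.0751
  (β,3): 0.02·log₂(0.8000) = -0.0064
Sum = 0.465 bits.

0.465 bits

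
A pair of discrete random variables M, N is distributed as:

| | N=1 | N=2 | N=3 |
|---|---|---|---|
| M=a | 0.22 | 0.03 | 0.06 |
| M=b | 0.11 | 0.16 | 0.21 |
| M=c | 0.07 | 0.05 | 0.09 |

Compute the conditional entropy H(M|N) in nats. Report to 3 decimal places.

0.947 nats

Marginals: p(M) = (0.3100, 0.4800, 0.2100), p(N) = (0.4000, 0.2400, 0.3600).
H(M|N) = Σ p(N) · H(M|N=·).
  N=1: p=0.4000, H(M|N=1) = 0.9889
  N=2: p=0.2400, H(M|N=2) = 0.8570
  N=3: p=0.3600, H(M|N=3) = 0.9596
Weighted sum = 0.947 nats.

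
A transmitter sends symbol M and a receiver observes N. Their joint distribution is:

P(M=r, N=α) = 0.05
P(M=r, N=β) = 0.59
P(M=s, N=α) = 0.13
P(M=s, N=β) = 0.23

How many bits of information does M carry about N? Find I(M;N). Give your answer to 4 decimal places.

0.0872 bits

Marginals: p(M) = (0.6400, 0.3600), p(N) = (0.1800, 0.8200).
I(M;N) = Σ p(x,y)·log₂[p(x,y)/(p(x)p(y))].
  (r,α): 0.05·log₂(0.4340) = -0.06021
  (r,β): 0.59·log₂(1.1242) = 0.09968
  (s,α): 0.13·log₂(2.0062) = 0.13058
  (s,β): 0.23·log₂(0.7791) = -0.08281
Sum = 0.0872 bits.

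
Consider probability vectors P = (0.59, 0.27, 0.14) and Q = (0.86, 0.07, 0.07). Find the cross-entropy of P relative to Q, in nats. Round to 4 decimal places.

1.1793 nats

H(P,Q) = −Σ p·ln q.
  −0.59·ln(0.86) = 0.08899
  −0.27·ln(0.07) = 0.71800
  −0.14·ln(0.07) = 0.37230
H(P,Q) = 1.1793 nats.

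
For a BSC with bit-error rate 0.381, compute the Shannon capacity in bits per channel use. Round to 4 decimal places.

Binary symmetric channel: C = 1 − h₂(ε) where h₂ is the binary entropy function.
h₂(0.381) = −0.381·log₂0.381 − 0.619·log₂0.619 = 0.9587.
C = 1 − 0.9587 = 0.0413 bits per channel use.

0.0413 bits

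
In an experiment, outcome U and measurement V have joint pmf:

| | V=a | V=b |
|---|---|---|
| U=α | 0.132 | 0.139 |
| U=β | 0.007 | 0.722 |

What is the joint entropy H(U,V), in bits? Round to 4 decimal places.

H(U,V) = −Σ p(x,y)·log₂ p(x,y) over all 4 cells.
  cell (α,a): −0.132·log₂0.132 = 0.38562
  cell (α,b): −0.139·log₂0.139 = 0.39571
  cell (β,a): −0.007·log₂0.007 = 0.05011
  cell (β,b): −0.722·log₂0.722 = 0.33929
Sum = 1.1707 bits.

1.1707 bits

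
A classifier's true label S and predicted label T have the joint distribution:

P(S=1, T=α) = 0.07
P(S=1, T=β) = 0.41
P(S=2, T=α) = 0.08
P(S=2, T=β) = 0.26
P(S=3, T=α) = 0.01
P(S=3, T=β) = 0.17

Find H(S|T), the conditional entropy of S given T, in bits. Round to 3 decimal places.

Chain rule: H(S|T) = H(S,T) − H(T).
Marginals: p(S) = (0.4800, 0.3400, 0.1800), p(T) = (0.1600, 0.8400).
H(S,T) = 2.0938 bits; H(T) = 0.6343 bits.
H(S|T) = 2.0938 − 0.6343 = 1.459 bits.

1.459 bits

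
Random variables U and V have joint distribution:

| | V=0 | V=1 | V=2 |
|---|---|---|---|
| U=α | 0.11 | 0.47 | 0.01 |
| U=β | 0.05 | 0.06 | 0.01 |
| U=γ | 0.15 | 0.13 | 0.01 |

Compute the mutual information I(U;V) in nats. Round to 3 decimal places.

0.063 nats

Marginals: p(U) = (0.5900, 0.1200, 0.2900), p(V) = (0.3100, 0.6600, 0.0300).
I(U;V) = H(U) + H(V) − H(U,V).
H(U) = 0.9247, H(V) = 0.7425, H(U,V) = 1.6042.
I(U;V) = 0.9247 + 0.7425 − 1.6042 = 0.063 nats.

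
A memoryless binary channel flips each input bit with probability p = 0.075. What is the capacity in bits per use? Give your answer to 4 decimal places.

Binary symmetric channel: C = 1 − h₂(ε) where h₂ is the binary entropy function.
h₂(0.075) = −0.075·log₂0.075 − 0.925·log₂0.925 = 0.3843.
C = 1 − 0.3843 = 0.6157 bits per channel use.

0.6157 bits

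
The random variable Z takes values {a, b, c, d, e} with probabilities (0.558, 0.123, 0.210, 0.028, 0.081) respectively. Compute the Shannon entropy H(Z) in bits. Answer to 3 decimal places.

1.752 bits

H(Z) = −Σ p·log₂ p.
  −(0.558)·log₂(0.558) = 0.4696
  −(0.123)·log₂(0.123) = 0.3719
  −(0.210)·log₂(0.210) = 0.4728
  −(0.028)·log₂(0.028) = 0.1444
  −(0.081)·log₂(0.081) = 0.2937
Sum: 0.4696 + 0.3719 + 0.4728 + 0.1444 + 0.2937 = 1.752 bits.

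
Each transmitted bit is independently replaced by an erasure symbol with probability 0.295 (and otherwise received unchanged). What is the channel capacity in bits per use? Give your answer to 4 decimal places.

0.7050 bits

Binary erasure channel: capacity C = 1 − ε.
C = 1 − 0.295 = 0.7050 bits per channel use.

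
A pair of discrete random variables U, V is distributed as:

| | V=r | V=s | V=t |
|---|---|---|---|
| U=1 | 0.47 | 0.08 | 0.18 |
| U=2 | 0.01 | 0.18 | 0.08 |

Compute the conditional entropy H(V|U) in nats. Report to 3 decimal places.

0.839 nats

Chain rule: H(V|U) = H(U,V) − H(U).
Marginals: p(U) = (0.7300, 0.2700), p(V) = (0.4800, 0.2600, 0.2600).
H(U,V) = 1.4224 nats; H(U) = 0.5833 nats.
H(V|U) = 1.4224 − 0.5833 = 0.839 nats.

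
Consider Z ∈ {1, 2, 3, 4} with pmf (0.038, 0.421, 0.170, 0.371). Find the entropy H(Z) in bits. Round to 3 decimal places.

H(Z) = −Σ p·log₂ p.
  −(0.038)·log₂(0.038) = 0.1793
  −(0.421)·log₂(0.421) = 0.5255
  −(0.170)·log₂(0.170) = 0.4346
  −(0.371)·log₂(0.371) = 0.5307
Sum: 0.1793 + 0.5255 + 0.4346 + 0.5307 = 1.670 bits.

1.670 bits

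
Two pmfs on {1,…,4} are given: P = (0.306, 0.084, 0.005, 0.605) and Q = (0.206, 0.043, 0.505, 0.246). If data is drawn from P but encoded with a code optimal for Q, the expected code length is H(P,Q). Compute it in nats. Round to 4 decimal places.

H(P,Q) = −Σ p·ln q.
  −0.306·ln(0.206) = 0.48344
  −0.084·ln(0.043) = 0.26431
  −0.005·ln(0.505) = 0.00342
  −0.605·ln(0.246) = 0.84847
H(P,Q) = 1.5996 nats.

1.5996 nats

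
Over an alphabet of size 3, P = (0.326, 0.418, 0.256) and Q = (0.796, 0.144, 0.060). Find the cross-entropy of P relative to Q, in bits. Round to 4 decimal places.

H(P,Q) = −Σ p·log₂ q.
  −0.326·log₂(0.796) = 0.10731
  −0.418·log₂(0.144) = 1.16867
  −0.256·log₂(0.060) = 1.03908
H(P,Q) = 2.3151 bits.

2.3151 bits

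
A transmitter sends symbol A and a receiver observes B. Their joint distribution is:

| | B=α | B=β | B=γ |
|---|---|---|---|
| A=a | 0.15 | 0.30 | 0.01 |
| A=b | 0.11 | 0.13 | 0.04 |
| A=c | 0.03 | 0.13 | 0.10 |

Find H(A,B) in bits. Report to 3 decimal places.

2.783 bits

H(A,B) = −Σ p(x,y)·log₂ p(x,y) over all 9 cells.
  cell (a,α): −0.15·log₂0.15 = 0.4105
  cell (a,β): −0.30·log₂0.30 = 0.5211
  cell (a,γ): −0.01·log₂0.01 = 0.0664
  cell (b,α): −0.11·log₂0.11 = 0.3503
  cell (b,β): −0.13·log₂0.13 = 0.3826
  cell (b,γ): −0.04·log₂0.04 = 0.1858
  cell (c,α): −0.03·log₂0.03 = 0.1518
  cell (c,β): −0.13·log₂0.13 = 0.3826
  cell (c,γ): −0.10·log₂0.10 = 0.3322
Sum = 2.783 bits.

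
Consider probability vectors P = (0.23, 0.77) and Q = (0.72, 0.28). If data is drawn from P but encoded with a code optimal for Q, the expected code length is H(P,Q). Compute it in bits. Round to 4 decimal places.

H(P,Q) = −Σ p·log₂ q.
  −0.23·log₂(0.72) = 0.10900
  −0.77·log₂(0.28) = 1.41411
H(P,Q) = 1.5231 bits.

1.5231 bits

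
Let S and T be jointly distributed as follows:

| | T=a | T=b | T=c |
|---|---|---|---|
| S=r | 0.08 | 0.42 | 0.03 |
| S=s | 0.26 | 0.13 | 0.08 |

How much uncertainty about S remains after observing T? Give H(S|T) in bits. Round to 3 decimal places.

Marginals: p(S) = (0.5300, 0.4700), p(T) = (0.3400, 0.5500, 0.1100).
H(S|T) = Σ p(T) · H(S|T=·).
  T=a: p=0.3400, H(S|T=a) = 0.7871
  T=b: p=0.5500, H(S|T=b) = 0.7889
  T=c: p=0.1100, H(S|T=c) = 0.8454
Weighted sum = 0.795 bits.

0.795 bits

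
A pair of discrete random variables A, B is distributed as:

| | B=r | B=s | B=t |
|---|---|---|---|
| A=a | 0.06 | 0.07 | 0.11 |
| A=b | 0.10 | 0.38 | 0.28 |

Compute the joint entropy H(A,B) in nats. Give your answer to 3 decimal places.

1.552 nats

H(A,B) = −Σ p(x,y)·ln p(x,y) over all 6 cells.
  cell (a,r): −0.06·ln0.06 = 0.1688
  cell (a,s): −0.07·ln0.07 = 0.1861
  cell (a,t): −0.11·ln0.11 = 0.2428
  cell (b,r): −0.10·ln0.10 = 0.2303
  cell (b,s): −0.38·ln0.38 = 0.3677
  cell (b,t): −0.28·ln0.28 = 0.3564
Sum = 1.552 nats.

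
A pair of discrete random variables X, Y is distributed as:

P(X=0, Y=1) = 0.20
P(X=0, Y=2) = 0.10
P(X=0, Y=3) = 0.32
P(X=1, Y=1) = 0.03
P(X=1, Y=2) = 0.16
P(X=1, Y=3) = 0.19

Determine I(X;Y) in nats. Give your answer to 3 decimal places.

0.065 nats

Marginals: p(X) = (0.6200, 0.3800), p(Y) = (0.2300, 0.2600, 0.5100).
I(X;Y) = H(X) + H(Y) − H(X,Y).
H(X) = 0.6641, H(Y) = 1.0317, H(X,Y) = 1.6307.
I(X;Y) = 0.6641 + 1.0317 − 1.6307 = 0.065 nats.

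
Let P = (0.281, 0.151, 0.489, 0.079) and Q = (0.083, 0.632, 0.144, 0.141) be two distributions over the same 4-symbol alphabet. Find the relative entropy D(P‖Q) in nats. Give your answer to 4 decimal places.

D(P‖Q) = Σ p·ln(p/q).
  0.281·ln(0.281/0.083) = 0.34268
  0.151·ln(0.151/0.632) = -0.21617
  0.489·ln(0.489/0.144) = 0.59783
  0.079·ln(0.079/0.141) = -0.04577
D(P‖Q) = 0.6786 nats.

0.6786 nats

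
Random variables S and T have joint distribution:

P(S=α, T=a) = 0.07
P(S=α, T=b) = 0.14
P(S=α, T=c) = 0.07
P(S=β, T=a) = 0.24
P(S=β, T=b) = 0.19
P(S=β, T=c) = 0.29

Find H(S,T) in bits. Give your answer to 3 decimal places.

2.401 bits

H(S,T) = −Σ p(x,y)·log₂ p(x,y) over all 6 cells.
  cell (α,a): −0.07·log₂0.07 = 0.2686
  cell (α,b): −0.14·log₂0.14 = 0.3971
  cell (α,c): −0.07·log₂0.07 = 0.2686
  cell (β,a): −0.24·log₂0.24 = 0.4941
  cell (β,b): −0.19·log₂0.19 = 0.4552
  cell (β,c): −0.29·log₂0.29 = 0.5179
Sum = 2.401 bits.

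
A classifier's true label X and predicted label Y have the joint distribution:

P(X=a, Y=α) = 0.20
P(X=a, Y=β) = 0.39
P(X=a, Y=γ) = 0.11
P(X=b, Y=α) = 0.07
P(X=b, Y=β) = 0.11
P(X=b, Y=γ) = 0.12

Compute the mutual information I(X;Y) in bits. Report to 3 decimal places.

0.049 bits

Marginals: p(X) = (0.7000, 0.3000), p(Y) = (0.2700, 0.5000, 0.2300).
I(X;Y) = Σ p(x,y)·log₂[p(x,y)/(p(x)p(y))].
  (a,α): 0.20·log₂(1.0582) = 0.0163
  (a,β): 0.39·log₂(1.1143) = 0.0609
  (a,γ): 0.11·log₂(0.6832) = -0.0605
  (b,α): 0.07·log₂(0.8642) = -0.0147
  (b,β): 0.11·log₂(0.7333) = -0.0492
  (b,γ): 0.12·log₂(1.7391) = 0.0958
Sum = 0.049 bits.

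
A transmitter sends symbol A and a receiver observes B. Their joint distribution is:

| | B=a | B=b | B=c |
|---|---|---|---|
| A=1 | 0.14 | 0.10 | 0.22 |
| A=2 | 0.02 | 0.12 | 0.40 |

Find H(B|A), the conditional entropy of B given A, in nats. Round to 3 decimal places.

Marginals: p(A) = (0.4600, 0.5400), p(B) = (0.1600, 0.2200, 0.6200).
H(B|A) = Σ p(A) · H(B|A=·).
  A=1: p=0.4600, H(B|A=1) = 1.0466
  A=2: p=0.5400, H(B|A=2) = 0.6786
Weighted sum = 0.848 nats.

0.848 nats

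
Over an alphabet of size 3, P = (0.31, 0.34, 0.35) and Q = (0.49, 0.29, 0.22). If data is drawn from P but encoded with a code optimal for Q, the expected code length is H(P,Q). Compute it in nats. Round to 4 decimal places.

1.1720 nats

H(P,Q) = −Σ p·ln q.
  −0.31·ln(0.49) = 0.22114
  −0.34·ln(0.29) = 0.42088
  −0.35·ln(0.22) = 0.52994
H(P,Q) = 1.1720 nats.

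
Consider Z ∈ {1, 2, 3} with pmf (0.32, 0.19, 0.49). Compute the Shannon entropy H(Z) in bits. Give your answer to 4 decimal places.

1.4855 bits

H(Z) = −Σ p·log₂ p.
  −(0.32)·log₂(0.32) = 0.52603
  −(0.19)·log₂(0.19) = 0.45523
  −(0.49)·log₂(0.49) = 0.50428
Sum: 0.52603 + 0.45523 + 0.50428 = 1.4855 bits.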